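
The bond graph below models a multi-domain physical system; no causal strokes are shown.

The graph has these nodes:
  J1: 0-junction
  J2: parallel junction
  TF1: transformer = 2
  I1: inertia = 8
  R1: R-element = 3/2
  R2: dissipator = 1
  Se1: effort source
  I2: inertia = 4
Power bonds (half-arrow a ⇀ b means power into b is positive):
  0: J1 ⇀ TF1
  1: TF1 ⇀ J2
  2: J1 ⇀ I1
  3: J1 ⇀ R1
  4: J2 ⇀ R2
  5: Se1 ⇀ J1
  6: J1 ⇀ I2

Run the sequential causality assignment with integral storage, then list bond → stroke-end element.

b0 stroke at TF1
b1 stroke at J2
b2 stroke at I1
b3 stroke at R1
b4 stroke at R2
b5 stroke at J1
b6 stroke at I2

b5 stroke→J1  (Se1: effort source, stroke at far end)
b0 stroke→TF1  (J1: bond 5 brought effort, rest push out)
b2 stroke→I1  (J1: bond 5 brought effort, rest push out)
b3 stroke→R1  (J1: bond 5 brought effort, rest push out)
b6 stroke→I2  (J1 effort already set via bond 5)
b1 stroke→J2  (TF1: transformer flips bond 0)
b4 stroke→R2  (0-jn J2 has e-setter on 1)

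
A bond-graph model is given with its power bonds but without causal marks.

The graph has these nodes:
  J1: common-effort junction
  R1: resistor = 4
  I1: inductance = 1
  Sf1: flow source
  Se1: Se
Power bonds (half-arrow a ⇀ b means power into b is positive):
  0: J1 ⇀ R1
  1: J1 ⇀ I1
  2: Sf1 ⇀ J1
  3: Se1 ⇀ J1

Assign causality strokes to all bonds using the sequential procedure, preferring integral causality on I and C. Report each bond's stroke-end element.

#0 stroke→R1
#1 stroke→I1
#2 stroke→Sf1
#3 stroke→J1

b2 stroke at Sf1  (Sf1 (Sf) sets flow on bond)
b3 stroke at J1  (source Se1 imposes e)
b0 stroke at R1  (J1: bond 3 brought effort, rest push out)
b1 stroke at I1  (common-e at J1 fixed by 3)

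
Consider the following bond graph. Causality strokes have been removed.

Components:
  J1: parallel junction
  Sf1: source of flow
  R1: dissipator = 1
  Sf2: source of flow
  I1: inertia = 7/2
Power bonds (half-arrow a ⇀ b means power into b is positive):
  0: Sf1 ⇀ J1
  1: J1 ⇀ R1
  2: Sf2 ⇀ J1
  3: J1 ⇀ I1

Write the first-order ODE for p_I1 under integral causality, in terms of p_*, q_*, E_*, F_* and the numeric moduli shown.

dp_I1/dt = F_Sf1 + F_Sf2 - 2*p_I1/7

bond 0 |Sf1  (source Sf1 imposes f)
bond 2 |Sf2  (Sf2: flow source, stroke at near end)
bond 3 |I1  (I1 outputs flow p/I1)
bond 1 |J1  (J1: last free bond brings effort in)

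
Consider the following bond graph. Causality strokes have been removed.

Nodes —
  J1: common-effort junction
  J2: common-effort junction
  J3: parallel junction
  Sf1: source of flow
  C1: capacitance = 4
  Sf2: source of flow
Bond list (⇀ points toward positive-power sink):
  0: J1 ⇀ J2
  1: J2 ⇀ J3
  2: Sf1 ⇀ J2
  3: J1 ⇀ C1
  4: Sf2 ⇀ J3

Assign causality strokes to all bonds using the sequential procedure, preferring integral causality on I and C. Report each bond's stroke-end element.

β2 →Sf1  (Sf1 (Sf) sets flow on bond)
β4 →Sf2  (source Sf2 imposes f)
β1 →J3  (J3 needs exactly one e-in)
β0 →J2  (J2 needs exactly one e-in)
β3 →J1  (only one effort-in slot at J1)

β0 stroke→J2
β1 stroke→J3
β2 stroke→Sf1
β3 stroke→J1
β4 stroke→Sf2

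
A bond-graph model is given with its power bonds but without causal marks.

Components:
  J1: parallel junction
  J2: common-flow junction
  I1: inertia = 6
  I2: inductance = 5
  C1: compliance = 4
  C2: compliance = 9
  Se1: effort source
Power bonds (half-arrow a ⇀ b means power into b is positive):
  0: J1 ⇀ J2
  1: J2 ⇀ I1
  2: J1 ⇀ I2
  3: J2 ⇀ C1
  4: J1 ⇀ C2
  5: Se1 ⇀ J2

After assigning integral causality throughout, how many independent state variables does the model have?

4  (C1, C2, I1, I2 all integral)

β5 |J2  (Se1: effort source, stroke at far end)
β1 |I1  (I1 integral (f out))
β0 |J2  (J2: bond 1 brought flow, rest push out)
β3 |J2  (1-jn J2 has f-setter on 1)
β2 |I2  (I2 outputs flow p/I2)
β4 |J1  (closing 0-jn rule on J1)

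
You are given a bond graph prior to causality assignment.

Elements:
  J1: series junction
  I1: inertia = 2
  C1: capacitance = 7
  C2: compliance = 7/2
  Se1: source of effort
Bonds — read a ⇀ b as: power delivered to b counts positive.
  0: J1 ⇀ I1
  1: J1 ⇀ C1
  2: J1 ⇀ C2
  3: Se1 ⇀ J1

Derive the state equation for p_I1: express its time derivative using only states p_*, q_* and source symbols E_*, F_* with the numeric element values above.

bond 3 stroke at J1  (Se1: effort source, stroke at far end)
bond 0 stroke at I1  (I1: I, integral causality)
bond 1 stroke at J1  (1-jn J1 has f-setter on 0)
bond 2 stroke at J1  (common-f at J1 fixed by 0)

dp_I1/dt = E_Se1 - q_C1/7 - 2*q_C2/7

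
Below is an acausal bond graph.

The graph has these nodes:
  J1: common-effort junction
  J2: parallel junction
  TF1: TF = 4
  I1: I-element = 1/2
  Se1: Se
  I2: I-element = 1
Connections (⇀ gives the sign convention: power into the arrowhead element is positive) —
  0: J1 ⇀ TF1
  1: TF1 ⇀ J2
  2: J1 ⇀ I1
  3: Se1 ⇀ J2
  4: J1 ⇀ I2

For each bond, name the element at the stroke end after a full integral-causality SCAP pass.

β0 stroke at J1
β1 stroke at TF1
β2 stroke at I1
β3 stroke at J2
β4 stroke at I2

b3 |J2  (Se1 (Se) sets effort on bond)
b1 |TF1  (0-jn J2 has e-setter on 3)
b0 |J1  (TF1: transformer flips bond 1)
b2 |I1  (common-e at J1 fixed by 0)
b4 |I2  (J1 effort already set via bond 0)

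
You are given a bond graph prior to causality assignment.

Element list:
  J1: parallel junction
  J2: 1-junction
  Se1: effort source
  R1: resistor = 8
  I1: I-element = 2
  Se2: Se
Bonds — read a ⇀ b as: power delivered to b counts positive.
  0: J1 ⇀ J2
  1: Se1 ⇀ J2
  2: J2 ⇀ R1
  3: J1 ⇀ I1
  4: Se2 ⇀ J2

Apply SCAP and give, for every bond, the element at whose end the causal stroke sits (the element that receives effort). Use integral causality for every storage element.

#1 |J2  (Se1 (Se) sets effort on bond)
#4 |J2  (Se2: effort source, stroke at far end)
#3 |I1  (I1 outputs flow p/I1)
#0 |J1  (J1 needs exactly one e-in)
#2 |J2  (common-f at J2 fixed by 0)

b0 stroke at J1
b1 stroke at J2
b2 stroke at J2
b3 stroke at I1
b4 stroke at J2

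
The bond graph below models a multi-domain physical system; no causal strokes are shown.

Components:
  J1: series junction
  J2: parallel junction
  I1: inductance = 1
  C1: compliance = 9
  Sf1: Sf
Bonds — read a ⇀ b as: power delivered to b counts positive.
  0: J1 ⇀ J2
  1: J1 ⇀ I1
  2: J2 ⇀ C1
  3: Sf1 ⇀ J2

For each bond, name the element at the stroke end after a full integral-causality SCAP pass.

β0 stroke at J1
β1 stroke at I1
β2 stroke at J2
β3 stroke at Sf1

bond 3 stroke→Sf1  (Sf1: flow source, stroke at near end)
bond 1 stroke→I1  (I1: I, integral causality)
bond 0 stroke→J1  (J1 flow already set via bond 1)
bond 2 stroke→J2  (only one effort-in slot at J2)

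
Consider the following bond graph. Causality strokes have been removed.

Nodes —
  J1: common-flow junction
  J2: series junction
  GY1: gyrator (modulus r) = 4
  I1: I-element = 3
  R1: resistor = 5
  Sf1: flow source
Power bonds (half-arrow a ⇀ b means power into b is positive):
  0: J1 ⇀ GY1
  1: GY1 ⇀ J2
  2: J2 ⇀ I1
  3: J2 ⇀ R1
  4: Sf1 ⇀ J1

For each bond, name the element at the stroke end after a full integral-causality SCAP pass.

β4 |Sf1  (Sf1: flow source, stroke at near end)
β0 |J1  (1-jn J1 has f-setter on 4)
β1 |J2  (GY1 both-in/both-out from 0)
β2 |I1  (prefer integral on I1)
β3 |J2  (1-jn J2 has f-setter on 2)

#0 |J1
#1 |J2
#2 |I1
#3 |J2
#4 |Sf1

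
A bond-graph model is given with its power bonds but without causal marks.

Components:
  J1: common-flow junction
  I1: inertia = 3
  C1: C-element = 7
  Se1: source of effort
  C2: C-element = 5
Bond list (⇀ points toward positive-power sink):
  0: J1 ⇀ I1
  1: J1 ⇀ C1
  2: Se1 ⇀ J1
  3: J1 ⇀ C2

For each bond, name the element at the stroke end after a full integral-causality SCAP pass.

b0 stroke→I1
b1 stroke→J1
b2 stroke→J1
b3 stroke→J1

β2 stroke→J1  (Se1 (Se) sets effort on bond)
β0 stroke→I1  (prefer integral on I1)
β1 stroke→J1  (J1: bond 0 brought flow, rest push out)
β3 stroke→J1  (common-f at J1 fixed by 0)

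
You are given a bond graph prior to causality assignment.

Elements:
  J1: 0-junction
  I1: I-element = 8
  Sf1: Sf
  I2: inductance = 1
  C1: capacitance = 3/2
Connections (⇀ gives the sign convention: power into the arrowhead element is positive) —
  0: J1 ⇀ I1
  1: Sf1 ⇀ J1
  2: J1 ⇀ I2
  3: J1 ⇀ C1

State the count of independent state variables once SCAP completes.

b1 stroke at Sf1  (source Sf1 imposes f)
b0 stroke at I1  (I1 outputs flow p/I1)
b2 stroke at I2  (prefer integral on I2)
b3 stroke at J1  (closing 0-jn rule on J1)

3  (C1, I1, I2 all integral)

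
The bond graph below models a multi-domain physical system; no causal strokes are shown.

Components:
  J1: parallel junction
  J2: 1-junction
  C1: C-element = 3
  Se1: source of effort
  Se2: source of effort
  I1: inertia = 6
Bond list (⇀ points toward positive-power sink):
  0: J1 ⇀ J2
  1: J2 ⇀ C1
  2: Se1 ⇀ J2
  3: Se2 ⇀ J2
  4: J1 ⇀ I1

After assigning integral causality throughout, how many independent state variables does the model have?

2  (C1, I1 all integral)

β2 |J2  (source Se1 imposes e)
β3 |J2  (Se2 fixes effort; stroke away)
β1 |J2  (C1 integral (e out))
β0 |J1  (only one flow-in slot at J2)
β4 |I1  (0-jn J1 has e-setter on 0)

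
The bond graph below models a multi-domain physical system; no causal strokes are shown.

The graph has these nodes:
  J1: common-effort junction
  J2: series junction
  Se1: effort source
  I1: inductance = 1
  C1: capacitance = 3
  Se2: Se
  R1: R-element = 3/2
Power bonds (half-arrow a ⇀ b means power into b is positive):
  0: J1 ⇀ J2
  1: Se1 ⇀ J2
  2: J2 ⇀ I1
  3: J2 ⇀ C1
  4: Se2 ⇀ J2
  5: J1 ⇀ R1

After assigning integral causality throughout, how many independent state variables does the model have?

bond 1 stroke at J2  (Se1: effort source, stroke at far end)
bond 4 stroke at J2  (source Se2 imposes e)
bond 2 stroke at I1  (I1: I, integral causality)
bond 0 stroke at J2  (common-f at J2 fixed by 2)
bond 3 stroke at J2  (common-f at J2 fixed by 2)
bond 5 stroke at J1  (J1: last free bond brings effort in)

2  (C1, I1 all integral)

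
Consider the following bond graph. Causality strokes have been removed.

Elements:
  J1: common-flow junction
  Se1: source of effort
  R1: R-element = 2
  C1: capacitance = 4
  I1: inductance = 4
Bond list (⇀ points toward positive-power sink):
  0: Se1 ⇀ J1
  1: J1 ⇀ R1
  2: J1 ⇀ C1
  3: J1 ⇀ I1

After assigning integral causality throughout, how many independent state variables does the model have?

2  (C1, I1 all integral)

#0 →J1  (Se1: effort source, stroke at far end)
#2 →J1  (C1 integral (e out))
#3 →I1  (prefer integral on I1)
#1 →J1  (1-jn J1 has f-setter on 3)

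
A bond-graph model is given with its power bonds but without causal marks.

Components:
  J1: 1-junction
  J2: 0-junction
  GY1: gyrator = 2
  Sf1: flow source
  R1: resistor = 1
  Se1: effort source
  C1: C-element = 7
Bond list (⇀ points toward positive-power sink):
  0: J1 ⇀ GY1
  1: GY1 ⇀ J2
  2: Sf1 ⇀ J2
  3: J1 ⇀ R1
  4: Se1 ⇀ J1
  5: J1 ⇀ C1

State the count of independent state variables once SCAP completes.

1  (C1 all integral)

#2 stroke→Sf1  (Sf1 (Sf) sets flow on bond)
#4 stroke→J1  (Se1 fixes effort; stroke away)
#1 stroke→J2  (J2: last free bond brings effort in)
#0 stroke→J1  (GY1: gyrator matches bond 1)
#5 stroke→J1  (C1: C, integral causality)
#3 stroke→R1  (only one flow-in slot at J1)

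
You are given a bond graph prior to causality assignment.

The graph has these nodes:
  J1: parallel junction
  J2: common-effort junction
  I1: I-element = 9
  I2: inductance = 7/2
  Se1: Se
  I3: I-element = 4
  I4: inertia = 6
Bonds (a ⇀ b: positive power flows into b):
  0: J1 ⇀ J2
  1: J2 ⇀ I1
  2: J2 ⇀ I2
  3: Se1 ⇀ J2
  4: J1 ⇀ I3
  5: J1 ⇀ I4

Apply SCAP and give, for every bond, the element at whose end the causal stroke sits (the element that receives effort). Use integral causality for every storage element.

#3 |J2  (Se1 fixes effort; stroke away)
#0 |J1  (common-e at J2 fixed by 3)
#1 |I1  (common-e at J2 fixed by 3)
#2 |I2  (J2: bond 3 brought effort, rest push out)
#4 |I3  (J1: bond 0 brought effort, rest push out)
#5 |I4  (J1: bond 0 brought effort, rest push out)

bond 0 stroke at J1
bond 1 stroke at I1
bond 2 stroke at I2
bond 3 stroke at J2
bond 4 stroke at I3
bond 5 stroke at I4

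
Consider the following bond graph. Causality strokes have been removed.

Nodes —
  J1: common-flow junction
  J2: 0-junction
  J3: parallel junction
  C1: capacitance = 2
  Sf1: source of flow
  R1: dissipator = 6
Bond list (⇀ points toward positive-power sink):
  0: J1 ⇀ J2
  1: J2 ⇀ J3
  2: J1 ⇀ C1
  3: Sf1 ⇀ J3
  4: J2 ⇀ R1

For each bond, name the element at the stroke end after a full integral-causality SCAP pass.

b0 →J2
b1 →J3
b2 →J1
b3 →Sf1
b4 →R1

β3 |Sf1  (Sf1 (Sf) sets flow on bond)
β1 |J3  (J3: last free bond brings effort in)
β2 |J1  (prefer integral on C1)
β0 |J2  (J1: last free bond brings flow in)
β4 |R1  (J2: bond 0 brought effort, rest push out)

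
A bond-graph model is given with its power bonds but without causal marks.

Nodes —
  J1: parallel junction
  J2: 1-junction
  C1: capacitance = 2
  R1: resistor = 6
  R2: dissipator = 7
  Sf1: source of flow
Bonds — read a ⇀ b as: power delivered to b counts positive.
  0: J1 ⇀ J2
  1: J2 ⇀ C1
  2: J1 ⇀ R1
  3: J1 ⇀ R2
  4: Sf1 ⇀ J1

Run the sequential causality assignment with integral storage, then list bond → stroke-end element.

β0 stroke at J1
β1 stroke at J2
β2 stroke at R1
β3 stroke at R2
β4 stroke at Sf1

#4 stroke at Sf1  (source Sf1 imposes f)
#1 stroke at J2  (prefer integral on C1)
#0 stroke at J1  (J2: last free bond brings flow in)
#2 stroke at R1  (J1: bond 0 brought effort, rest push out)
#3 stroke at R2  (J1 effort already set via bond 0)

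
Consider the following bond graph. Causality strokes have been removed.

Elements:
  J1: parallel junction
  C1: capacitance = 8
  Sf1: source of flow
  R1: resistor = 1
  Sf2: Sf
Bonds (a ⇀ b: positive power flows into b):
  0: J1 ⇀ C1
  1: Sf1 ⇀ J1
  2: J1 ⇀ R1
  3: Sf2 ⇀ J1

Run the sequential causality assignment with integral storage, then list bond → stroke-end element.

b1 →Sf1  (Sf1 fixes flow; stroke at Sf1)
b3 →Sf2  (Sf2 fixes flow; stroke at Sf2)
b0 →J1  (C1 outputs effort q/C1)
b2 →R1  (J1: bond 0 brought effort, rest push out)

β0 |J1
β1 |Sf1
β2 |R1
β3 |Sf2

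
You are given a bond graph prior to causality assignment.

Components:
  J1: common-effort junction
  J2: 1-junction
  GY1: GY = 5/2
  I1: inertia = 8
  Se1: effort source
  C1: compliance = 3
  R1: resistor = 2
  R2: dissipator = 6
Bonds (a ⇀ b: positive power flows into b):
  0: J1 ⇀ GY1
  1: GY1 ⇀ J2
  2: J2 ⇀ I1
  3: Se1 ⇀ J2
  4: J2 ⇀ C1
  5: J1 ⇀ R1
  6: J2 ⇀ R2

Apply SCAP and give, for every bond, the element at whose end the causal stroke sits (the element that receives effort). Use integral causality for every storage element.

#3 →J2  (source Se1 imposes e)
#2 →I1  (I1 integral (f out))
#1 →J2  (J2 flow already set via bond 2)
#4 →J2  (common-f at J2 fixed by 2)
#6 →J2  (common-f at J2 fixed by 2)
#0 →J1  (through GY1, causality inverts; strokes same side of GY1)
#5 →R1  (0-jn J1 has e-setter on 0)

#0 →J1
#1 →J2
#2 →I1
#3 →J2
#4 →J2
#5 →R1
#6 →J2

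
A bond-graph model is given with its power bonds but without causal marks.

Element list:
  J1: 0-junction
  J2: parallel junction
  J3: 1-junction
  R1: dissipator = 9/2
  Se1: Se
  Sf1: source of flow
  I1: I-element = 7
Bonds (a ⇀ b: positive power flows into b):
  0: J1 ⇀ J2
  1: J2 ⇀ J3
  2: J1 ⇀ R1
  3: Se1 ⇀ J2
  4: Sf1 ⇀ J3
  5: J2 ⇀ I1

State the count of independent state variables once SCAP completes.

1  (I1 all integral)

#3 →J2  (Se1 fixes effort; stroke away)
#4 →Sf1  (Sf1: flow source, stroke at near end)
#0 →J1  (J2 effort already set via bond 3)
#1 →J3  (0-jn J2 has e-setter on 3)
#5 →I1  (J2 effort already set via bond 3)
#2 →R1  (J1 effort already set via bond 0)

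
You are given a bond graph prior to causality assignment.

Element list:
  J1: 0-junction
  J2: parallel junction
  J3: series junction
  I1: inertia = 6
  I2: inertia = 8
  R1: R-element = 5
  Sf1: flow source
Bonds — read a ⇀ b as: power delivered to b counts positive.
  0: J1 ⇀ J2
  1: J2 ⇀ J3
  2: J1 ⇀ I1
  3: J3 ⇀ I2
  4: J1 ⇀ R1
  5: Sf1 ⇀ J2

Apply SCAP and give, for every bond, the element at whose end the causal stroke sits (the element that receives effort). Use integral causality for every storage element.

β0 →J2
β1 →J3
β2 →I1
β3 →I2
β4 →J1
β5 →Sf1

β5 stroke→Sf1  (Sf1 (Sf) sets flow on bond)
β2 stroke→I1  (I1: I, integral causality)
β3 stroke→I2  (prefer integral on I2)
β1 stroke→J3  (1-jn J3 has f-setter on 3)
β0 stroke→J2  (closing 0-jn rule on J2)
β4 stroke→J1  (closing 0-jn rule on J1)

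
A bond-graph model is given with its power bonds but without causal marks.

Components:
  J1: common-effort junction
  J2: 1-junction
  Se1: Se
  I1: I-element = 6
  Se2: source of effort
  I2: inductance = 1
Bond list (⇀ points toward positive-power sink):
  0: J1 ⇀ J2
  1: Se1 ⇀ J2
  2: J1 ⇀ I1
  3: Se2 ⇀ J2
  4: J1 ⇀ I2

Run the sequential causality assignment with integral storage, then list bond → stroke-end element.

#0 |J1
#1 |J2
#2 |I1
#3 |J2
#4 |I2

bond 1 stroke→J2  (Se1: effort source, stroke at far end)
bond 3 stroke→J2  (source Se2 imposes e)
bond 0 stroke→J1  (closing 1-jn rule on J2)
bond 2 stroke→I1  (J1: bond 0 brought effort, rest push out)
bond 4 stroke→I2  (0-jn J1 has e-setter on 0)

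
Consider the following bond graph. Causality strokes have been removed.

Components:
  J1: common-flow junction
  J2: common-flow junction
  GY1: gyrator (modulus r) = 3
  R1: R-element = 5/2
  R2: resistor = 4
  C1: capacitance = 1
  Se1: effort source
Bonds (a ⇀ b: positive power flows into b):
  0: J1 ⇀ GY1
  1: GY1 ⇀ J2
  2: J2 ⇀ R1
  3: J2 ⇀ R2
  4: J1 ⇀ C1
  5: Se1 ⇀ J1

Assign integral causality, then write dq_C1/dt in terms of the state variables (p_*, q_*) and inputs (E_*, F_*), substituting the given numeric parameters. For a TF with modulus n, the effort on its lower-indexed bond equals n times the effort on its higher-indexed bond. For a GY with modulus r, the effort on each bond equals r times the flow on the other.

bond 5 stroke at J1  (Se1 (Se) sets effort on bond)
bond 4 stroke at J1  (C1 integral (e out))
bond 0 stroke at GY1  (only one flow-in slot at J1)
bond 1 stroke at GY1  (GY GY1: same side as bond 0)
bond 2 stroke at J2  (J2 flow already set via bond 1)
bond 3 stroke at J2  (J2 flow already set via bond 1)

dq_C1/dt = 13*E_Se1/18 - 13*q_C1/18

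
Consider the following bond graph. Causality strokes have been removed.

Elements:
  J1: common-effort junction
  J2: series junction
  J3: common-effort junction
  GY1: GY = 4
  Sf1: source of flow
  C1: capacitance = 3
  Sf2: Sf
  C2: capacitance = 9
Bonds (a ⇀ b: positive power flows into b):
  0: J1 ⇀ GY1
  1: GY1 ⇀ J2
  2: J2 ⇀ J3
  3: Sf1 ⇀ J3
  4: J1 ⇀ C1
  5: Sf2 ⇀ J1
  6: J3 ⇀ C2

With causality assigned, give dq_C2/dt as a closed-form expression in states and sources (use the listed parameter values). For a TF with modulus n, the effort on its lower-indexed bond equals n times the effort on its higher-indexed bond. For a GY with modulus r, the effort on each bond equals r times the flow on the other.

dq_C2/dt = F_Sf1 + q_C1/12

#3 stroke→Sf1  (source Sf1 imposes f)
#5 stroke→Sf2  (Sf2 fixes flow; stroke at Sf2)
#4 stroke→J1  (C1: C, integral causality)
#0 stroke→GY1  (common-e at J1 fixed by 4)
#1 stroke→GY1  (GY GY1: same side as bond 0)
#2 stroke→J2  (J2: bond 1 brought flow, rest push out)
#6 stroke→J3  (closing 0-jn rule on J3)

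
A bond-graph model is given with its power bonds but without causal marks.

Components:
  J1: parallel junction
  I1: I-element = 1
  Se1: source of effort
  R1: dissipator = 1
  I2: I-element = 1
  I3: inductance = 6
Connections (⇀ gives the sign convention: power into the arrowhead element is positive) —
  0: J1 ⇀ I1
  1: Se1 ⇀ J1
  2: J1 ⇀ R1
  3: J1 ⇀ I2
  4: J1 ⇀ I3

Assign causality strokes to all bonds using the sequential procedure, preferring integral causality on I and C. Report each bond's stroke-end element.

bond 1 |J1  (Se1: effort source, stroke at far end)
bond 0 |I1  (J1 effort already set via bond 1)
bond 2 |R1  (J1: bond 1 brought effort, rest push out)
bond 3 |I2  (0-jn J1 has e-setter on 1)
bond 4 |I3  (J1: bond 1 brought effort, rest push out)

β0 |I1
β1 |J1
β2 |R1
β3 |I2
β4 |I3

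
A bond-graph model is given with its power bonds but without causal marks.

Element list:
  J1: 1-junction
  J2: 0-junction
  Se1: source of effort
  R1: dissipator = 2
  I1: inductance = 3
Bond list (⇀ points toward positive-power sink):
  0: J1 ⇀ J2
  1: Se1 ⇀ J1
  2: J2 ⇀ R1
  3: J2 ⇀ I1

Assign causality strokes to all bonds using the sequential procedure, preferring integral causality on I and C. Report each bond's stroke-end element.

β0 |J2
β1 |J1
β2 |R1
β3 |I1

#1 stroke→J1  (Se1: effort source, stroke at far end)
#0 stroke→J2  (only one flow-in slot at J1)
#2 stroke→R1  (J2 effort already set via bond 0)
#3 stroke→I1  (common-e at J2 fixed by 0)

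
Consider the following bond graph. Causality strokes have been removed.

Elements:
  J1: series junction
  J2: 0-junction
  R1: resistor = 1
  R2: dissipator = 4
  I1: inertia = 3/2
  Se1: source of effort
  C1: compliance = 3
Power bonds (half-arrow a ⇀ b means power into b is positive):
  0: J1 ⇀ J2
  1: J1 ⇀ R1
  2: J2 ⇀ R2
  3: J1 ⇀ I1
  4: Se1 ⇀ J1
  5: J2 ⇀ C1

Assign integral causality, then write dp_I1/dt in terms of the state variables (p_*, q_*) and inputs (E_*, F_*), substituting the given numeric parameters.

b4 |J1  (source Se1 imposes e)
b3 |I1  (I1: I, integral causality)
b0 |J1  (common-f at J1 fixed by 3)
b1 |J1  (1-jn J1 has f-setter on 3)
b5 |J2  (prefer integral on C1)
b2 |R2  (J2: bond 5 brought effort, rest push out)

dp_I1/dt = E_Se1 - 2*p_I1/3 - q_C1/3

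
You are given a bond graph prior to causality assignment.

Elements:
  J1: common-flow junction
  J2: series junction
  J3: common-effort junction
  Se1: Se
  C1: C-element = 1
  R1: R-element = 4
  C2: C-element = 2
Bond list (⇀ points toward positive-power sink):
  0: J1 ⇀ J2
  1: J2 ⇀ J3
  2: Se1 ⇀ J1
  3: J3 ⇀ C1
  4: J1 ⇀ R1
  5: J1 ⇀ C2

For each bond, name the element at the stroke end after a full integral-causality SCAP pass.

β2 stroke at J1  (source Se1 imposes e)
β3 stroke at J3  (C1 outputs effort q/C1)
β1 stroke at J2  (J3 effort already set via bond 3)
β0 stroke at J1  (only one flow-in slot at J2)
β5 stroke at J1  (prefer integral on C2)
β4 stroke at R1  (J1: last free bond brings flow in)

β0 →J1
β1 →J2
β2 →J1
β3 →J3
β4 →R1
β5 →J1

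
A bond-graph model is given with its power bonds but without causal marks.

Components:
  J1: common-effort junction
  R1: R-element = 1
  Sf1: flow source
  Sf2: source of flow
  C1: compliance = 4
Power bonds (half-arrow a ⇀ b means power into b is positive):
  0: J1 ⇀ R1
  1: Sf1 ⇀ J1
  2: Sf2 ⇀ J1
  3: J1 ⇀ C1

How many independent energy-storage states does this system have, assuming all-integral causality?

1  (C1 all integral)

β1 stroke→Sf1  (Sf1 (Sf) sets flow on bond)
β2 stroke→Sf2  (Sf2 (Sf) sets flow on bond)
β3 stroke→J1  (C1 integral (e out))
β0 stroke→R1  (J1 effort already set via bond 3)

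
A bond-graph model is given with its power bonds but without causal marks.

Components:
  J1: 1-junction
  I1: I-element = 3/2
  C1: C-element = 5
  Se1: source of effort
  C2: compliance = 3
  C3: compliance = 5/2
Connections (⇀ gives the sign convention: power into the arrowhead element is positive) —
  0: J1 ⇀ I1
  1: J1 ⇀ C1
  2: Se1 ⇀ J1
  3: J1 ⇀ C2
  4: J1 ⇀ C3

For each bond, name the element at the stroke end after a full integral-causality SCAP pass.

bond 0 |I1
bond 1 |J1
bond 2 |J1
bond 3 |J1
bond 4 |J1

#2 →J1  (Se1: effort source, stroke at far end)
#0 →I1  (I1 integral (f out))
#1 →J1  (J1 flow already set via bond 0)
#3 →J1  (J1: bond 0 brought flow, rest push out)
#4 →J1  (J1: bond 0 brought flow, rest push out)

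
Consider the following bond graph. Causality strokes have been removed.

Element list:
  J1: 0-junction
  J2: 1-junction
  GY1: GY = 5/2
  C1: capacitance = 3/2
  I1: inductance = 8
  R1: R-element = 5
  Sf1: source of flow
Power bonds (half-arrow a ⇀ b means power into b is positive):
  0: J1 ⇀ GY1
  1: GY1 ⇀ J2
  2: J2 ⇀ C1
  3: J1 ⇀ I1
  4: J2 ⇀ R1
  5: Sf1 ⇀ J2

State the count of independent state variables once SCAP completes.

2  (C1, I1 all integral)

β5 stroke at Sf1  (Sf1 fixes flow; stroke at Sf1)
β1 stroke at J2  (J2 flow already set via bond 5)
β2 stroke at J2  (J2 flow already set via bond 5)
β4 stroke at J2  (J2 flow already set via bond 5)
β0 stroke at J1  (GY1 both-in/both-out from 1)
β3 stroke at I1  (0-jn J1 has e-setter on 0)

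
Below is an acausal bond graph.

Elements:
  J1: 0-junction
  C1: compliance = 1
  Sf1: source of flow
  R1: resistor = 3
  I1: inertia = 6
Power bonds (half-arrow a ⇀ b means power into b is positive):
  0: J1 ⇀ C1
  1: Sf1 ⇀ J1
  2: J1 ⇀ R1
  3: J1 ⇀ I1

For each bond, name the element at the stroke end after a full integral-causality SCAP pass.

bond 1 →Sf1  (Sf1 (Sf) sets flow on bond)
bond 0 →J1  (C1: C, integral causality)
bond 2 →R1  (J1: bond 0 brought effort, rest push out)
bond 3 →I1  (J1: bond 0 brought effort, rest push out)

b0 |J1
b1 |Sf1
b2 |R1
b3 |I1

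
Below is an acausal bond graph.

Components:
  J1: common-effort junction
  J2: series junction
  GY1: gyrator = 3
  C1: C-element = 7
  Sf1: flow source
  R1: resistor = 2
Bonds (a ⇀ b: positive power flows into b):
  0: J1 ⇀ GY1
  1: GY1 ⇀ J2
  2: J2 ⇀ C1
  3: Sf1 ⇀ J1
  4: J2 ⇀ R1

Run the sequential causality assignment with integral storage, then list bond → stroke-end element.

bond 0 |J1
bond 1 |J2
bond 2 |J2
bond 3 |Sf1
bond 4 |R1

#3 →Sf1  (Sf1 (Sf) sets flow on bond)
#0 →J1  (J1: last free bond brings effort in)
#1 →J2  (GY1 both-in/both-out from 0)
#2 →J2  (C1 integral (e out))
#4 →R1  (only one flow-in slot at J2)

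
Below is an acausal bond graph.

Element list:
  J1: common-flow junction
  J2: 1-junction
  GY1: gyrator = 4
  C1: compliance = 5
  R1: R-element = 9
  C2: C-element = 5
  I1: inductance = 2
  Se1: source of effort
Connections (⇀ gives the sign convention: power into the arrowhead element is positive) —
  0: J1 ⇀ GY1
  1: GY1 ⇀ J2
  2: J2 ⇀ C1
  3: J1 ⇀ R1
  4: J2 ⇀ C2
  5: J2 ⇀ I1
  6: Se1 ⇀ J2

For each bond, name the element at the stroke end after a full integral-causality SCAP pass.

b6 →J2  (source Se1 imposes e)
b2 →J2  (C1 integral (e out))
b4 →J2  (C2 outputs effort q/C2)
b5 →I1  (I1 integral (f out))
b1 →J2  (J2: bond 5 brought flow, rest push out)
b0 →J1  (GY1: gyrator matches bond 1)
b3 →R1  (J1: last free bond brings flow in)

β0 →J1
β1 →J2
β2 →J2
β3 →R1
β4 →J2
β5 →I1
β6 →J2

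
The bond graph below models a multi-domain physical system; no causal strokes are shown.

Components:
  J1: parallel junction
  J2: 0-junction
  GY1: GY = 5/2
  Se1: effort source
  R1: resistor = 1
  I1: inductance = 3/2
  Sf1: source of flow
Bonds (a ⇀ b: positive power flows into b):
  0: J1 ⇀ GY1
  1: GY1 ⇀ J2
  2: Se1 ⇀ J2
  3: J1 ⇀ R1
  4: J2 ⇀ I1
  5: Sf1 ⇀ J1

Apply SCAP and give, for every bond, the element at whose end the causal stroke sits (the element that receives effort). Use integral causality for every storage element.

bond 2 stroke→J2  (source Se1 imposes e)
bond 5 stroke→Sf1  (source Sf1 imposes f)
bond 1 stroke→GY1  (common-e at J2 fixed by 2)
bond 4 stroke→I1  (common-e at J2 fixed by 2)
bond 0 stroke→GY1  (through GY1, causality inverts; strokes same side of GY1)
bond 3 stroke→J1  (J1: last free bond brings effort in)

bond 0 stroke at GY1
bond 1 stroke at GY1
bond 2 stroke at J2
bond 3 stroke at J1
bond 4 stroke at I1
bond 5 stroke at Sf1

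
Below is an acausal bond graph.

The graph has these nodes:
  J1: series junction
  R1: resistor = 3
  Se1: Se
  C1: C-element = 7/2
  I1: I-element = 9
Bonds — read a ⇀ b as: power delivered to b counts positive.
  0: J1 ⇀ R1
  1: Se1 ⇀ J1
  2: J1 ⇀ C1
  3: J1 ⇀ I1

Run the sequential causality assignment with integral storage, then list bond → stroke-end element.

#0 |J1
#1 |J1
#2 |J1
#3 |I1

β1 →J1  (source Se1 imposes e)
β2 →J1  (C1: C, integral causality)
β3 →I1  (I1 integral (f out))
β0 →J1  (1-jn J1 has f-setter on 3)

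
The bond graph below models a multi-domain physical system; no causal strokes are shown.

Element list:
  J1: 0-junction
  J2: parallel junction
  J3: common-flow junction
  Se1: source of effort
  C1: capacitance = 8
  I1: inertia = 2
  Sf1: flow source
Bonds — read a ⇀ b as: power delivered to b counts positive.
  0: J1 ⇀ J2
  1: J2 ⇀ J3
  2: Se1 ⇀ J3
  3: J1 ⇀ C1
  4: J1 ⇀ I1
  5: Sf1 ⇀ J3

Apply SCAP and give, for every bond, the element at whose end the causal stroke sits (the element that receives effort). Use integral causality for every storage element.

bond 2 stroke at J3  (Se1 (Se) sets effort on bond)
bond 5 stroke at Sf1  (Sf1 (Sf) sets flow on bond)
bond 1 stroke at J3  (common-f at J3 fixed by 5)
bond 0 stroke at J2  (J2: last free bond brings effort in)
bond 3 stroke at J1  (C1 integral (e out))
bond 4 stroke at I1  (0-jn J1 has e-setter on 3)

#0 stroke at J2
#1 stroke at J3
#2 stroke at J3
#3 stroke at J1
#4 stroke at I1
#5 stroke at Sf1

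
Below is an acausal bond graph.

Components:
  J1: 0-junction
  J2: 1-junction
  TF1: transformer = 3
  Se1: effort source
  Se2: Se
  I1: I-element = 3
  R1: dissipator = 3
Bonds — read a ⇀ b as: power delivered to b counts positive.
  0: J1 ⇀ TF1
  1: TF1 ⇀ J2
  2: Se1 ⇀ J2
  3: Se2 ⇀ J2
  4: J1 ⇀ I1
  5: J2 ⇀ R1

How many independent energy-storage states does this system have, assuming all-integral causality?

bond 2 →J2  (Se1: effort source, stroke at far end)
bond 3 →J2  (Se2 (Se) sets effort on bond)
bond 4 →I1  (I1 integral (f out))
bond 0 →J1  (only one effort-in slot at J1)
bond 1 →TF1  (TF1 one-in-one-out from 0)
bond 5 →J2  (1-jn J2 has f-setter on 1)

1  (I1 all integral)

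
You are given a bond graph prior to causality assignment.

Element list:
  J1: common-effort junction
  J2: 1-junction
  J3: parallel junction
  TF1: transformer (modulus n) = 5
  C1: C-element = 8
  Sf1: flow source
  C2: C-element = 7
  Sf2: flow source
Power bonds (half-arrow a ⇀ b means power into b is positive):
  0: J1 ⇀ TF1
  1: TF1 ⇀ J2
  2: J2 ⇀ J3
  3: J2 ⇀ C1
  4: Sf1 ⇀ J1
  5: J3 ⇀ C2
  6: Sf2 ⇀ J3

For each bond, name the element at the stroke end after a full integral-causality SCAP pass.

bond 0 stroke→J1
bond 1 stroke→TF1
bond 2 stroke→J2
bond 3 stroke→J2
bond 4 stroke→Sf1
bond 5 stroke→J3
bond 6 stroke→Sf2

b4 →Sf1  (Sf1 fixes flow; stroke at Sf1)
b6 →Sf2  (Sf2 fixes flow; stroke at Sf2)
b0 →J1  (only one effort-in slot at J1)
b1 →TF1  (TF1: transformer flips bond 0)
b2 →J2  (J2 flow already set via bond 1)
b3 →J2  (J2 flow already set via bond 1)
b5 →J3  (closing 0-jn rule on J3)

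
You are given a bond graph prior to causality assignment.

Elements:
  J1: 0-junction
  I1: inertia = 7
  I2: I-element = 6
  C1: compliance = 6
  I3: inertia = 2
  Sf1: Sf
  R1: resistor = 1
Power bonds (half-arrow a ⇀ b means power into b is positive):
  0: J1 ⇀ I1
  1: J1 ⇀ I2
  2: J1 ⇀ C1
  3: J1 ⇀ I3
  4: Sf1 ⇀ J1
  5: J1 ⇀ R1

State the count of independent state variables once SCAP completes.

4  (C1, I1, I2, I3 all integral)

#4 stroke at Sf1  (source Sf1 imposes f)
#0 stroke at I1  (I1 outputs flow p/I1)
#1 stroke at I2  (I2 outputs flow p/I2)
#2 stroke at J1  (prefer integral on C1)
#3 stroke at I3  (J1 effort already set via bond 2)
#5 stroke at R1  (0-jn J1 has e-setter on 2)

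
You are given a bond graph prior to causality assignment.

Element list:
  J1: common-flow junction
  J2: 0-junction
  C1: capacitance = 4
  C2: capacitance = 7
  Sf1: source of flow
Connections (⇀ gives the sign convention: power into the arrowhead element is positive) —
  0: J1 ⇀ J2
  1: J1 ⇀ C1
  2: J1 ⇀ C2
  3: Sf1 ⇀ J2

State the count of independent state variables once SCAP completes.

b3 stroke→Sf1  (source Sf1 imposes f)
b0 stroke→J2  (closing 0-jn rule on J2)
b1 stroke→J1  (1-jn J1 has f-setter on 0)
b2 stroke→J1  (J1: bond 0 brought flow, rest push out)

2  (C1, C2 all integral)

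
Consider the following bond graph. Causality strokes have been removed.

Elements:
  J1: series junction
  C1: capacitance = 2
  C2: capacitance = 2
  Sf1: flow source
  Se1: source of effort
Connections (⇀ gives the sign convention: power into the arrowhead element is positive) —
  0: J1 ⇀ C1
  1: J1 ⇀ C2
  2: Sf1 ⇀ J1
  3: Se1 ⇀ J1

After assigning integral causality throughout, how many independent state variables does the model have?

b2 stroke→Sf1  (Sf1 (Sf) sets flow on bond)
b3 stroke→J1  (Se1 fixes effort; stroke away)
b0 stroke→J1  (J1: bond 2 brought flow, rest push out)
b1 stroke→J1  (common-f at J1 fixed by 2)

2  (C1, C2 all integral)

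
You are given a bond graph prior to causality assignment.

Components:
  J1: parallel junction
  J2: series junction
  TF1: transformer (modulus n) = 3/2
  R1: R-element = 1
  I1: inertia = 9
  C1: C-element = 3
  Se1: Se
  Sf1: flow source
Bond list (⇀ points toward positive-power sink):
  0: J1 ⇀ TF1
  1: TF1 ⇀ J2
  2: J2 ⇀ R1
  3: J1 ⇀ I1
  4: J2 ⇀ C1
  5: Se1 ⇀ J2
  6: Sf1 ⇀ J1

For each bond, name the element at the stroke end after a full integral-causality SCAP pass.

#0 →J1
#1 →TF1
#2 →J2
#3 →I1
#4 →J2
#5 →J2
#6 →Sf1

#5 |J2  (Se1 (Se) sets effort on bond)
#6 |Sf1  (Sf1 fixes flow; stroke at Sf1)
#3 |I1  (prefer integral on I1)
#0 |J1  (J1 needs exactly one e-in)
#1 |TF1  (TF1: transformer flips bond 0)
#2 |J2  (1-jn J2 has f-setter on 1)
#4 |J2  (1-jn J2 has f-setter on 1)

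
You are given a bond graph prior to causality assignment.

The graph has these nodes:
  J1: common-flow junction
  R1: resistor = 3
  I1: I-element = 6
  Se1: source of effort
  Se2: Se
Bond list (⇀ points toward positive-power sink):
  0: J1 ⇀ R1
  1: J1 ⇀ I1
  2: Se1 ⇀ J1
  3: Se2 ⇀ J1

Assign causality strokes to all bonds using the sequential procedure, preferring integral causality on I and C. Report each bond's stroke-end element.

β2 stroke at J1  (source Se1 imposes e)
β3 stroke at J1  (Se2 fixes effort; stroke away)
β1 stroke at I1  (I1 integral (f out))
β0 stroke at J1  (J1: bond 1 brought flow, rest push out)

bond 0 stroke at J1
bond 1 stroke at I1
bond 2 stroke at J1
bond 3 stroke at J1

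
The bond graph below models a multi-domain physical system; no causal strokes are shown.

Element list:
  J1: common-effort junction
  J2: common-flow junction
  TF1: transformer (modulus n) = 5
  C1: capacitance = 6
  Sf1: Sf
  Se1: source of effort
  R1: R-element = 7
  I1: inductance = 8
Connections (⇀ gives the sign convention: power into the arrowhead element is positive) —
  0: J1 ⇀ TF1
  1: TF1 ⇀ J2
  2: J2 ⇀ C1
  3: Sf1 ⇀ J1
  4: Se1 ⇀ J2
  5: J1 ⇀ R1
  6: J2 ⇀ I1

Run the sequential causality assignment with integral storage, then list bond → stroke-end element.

β3 →Sf1  (Sf1 fixes flow; stroke at Sf1)
β4 →J2  (Se1: effort source, stroke at far end)
β2 →J2  (C1: C, integral causality)
β6 →I1  (I1: I, integral causality)
β1 →J2  (J2 flow already set via bond 6)
β0 →TF1  (TF1 one-in-one-out from 1)
β5 →J1  (only one effort-in slot at J1)

b0 stroke at TF1
b1 stroke at J2
b2 stroke at J2
b3 stroke at Sf1
b4 stroke at J2
b5 stroke at J1
b6 stroke at I1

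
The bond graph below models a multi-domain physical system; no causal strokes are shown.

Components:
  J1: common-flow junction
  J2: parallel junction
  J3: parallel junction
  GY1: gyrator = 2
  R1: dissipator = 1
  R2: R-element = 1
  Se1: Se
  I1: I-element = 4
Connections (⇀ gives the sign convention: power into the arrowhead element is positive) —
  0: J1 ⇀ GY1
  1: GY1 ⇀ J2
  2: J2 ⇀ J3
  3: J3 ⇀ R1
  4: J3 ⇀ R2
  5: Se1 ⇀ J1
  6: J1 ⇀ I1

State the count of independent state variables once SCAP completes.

1  (I1 all integral)

β5 |J1  (Se1: effort source, stroke at far end)
β6 |I1  (prefer integral on I1)
β0 |J1  (1-jn J1 has f-setter on 6)
β1 |J2  (through GY1, causality inverts; strokes same side of GY1)
β2 |J3  (common-e at J2 fixed by 1)
β3 |R1  (0-jn J3 has e-setter on 2)
β4 |R2  (J3 effort already set via bond 2)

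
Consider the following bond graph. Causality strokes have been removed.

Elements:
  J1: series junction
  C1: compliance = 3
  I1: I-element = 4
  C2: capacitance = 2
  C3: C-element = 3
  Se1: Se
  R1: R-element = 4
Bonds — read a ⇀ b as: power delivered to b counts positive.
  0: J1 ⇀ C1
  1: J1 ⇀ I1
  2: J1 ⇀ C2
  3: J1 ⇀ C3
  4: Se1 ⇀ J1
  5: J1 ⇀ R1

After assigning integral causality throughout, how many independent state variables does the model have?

4  (C1, C2, C3, I1 all integral)

b4 →J1  (Se1: effort source, stroke at far end)
b0 →J1  (C1 integral (e out))
b1 →I1  (prefer integral on I1)
b2 →J1  (common-f at J1 fixed by 1)
b3 →J1  (1-jn J1 has f-setter on 1)
b5 →J1  (J1: bond 1 brought flow, rest push out)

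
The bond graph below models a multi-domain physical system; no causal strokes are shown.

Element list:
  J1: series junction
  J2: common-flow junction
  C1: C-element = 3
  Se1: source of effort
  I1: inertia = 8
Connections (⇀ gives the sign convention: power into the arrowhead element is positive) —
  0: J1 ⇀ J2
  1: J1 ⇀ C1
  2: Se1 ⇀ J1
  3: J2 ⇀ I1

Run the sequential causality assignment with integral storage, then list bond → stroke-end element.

#0 stroke→J2
#1 stroke→J1
#2 stroke→J1
#3 stroke→I1

bond 2 →J1  (Se1 fixes effort; stroke away)
bond 1 →J1  (C1: C, integral causality)
bond 0 →J2  (only one flow-in slot at J1)
bond 3 →I1  (only one flow-in slot at J2)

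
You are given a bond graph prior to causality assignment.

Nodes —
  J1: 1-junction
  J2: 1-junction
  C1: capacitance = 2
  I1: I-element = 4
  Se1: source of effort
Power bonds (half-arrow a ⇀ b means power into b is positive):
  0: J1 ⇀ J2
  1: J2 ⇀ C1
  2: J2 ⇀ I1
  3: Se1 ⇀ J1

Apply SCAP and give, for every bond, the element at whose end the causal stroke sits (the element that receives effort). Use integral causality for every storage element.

β0 |J2
β1 |J2
β2 |I1
β3 |J1

#3 →J1  (source Se1 imposes e)
#0 →J2  (only one flow-in slot at J1)
#1 →J2  (C1 outputs effort q/C1)
#2 →I1  (J2 needs exactly one f-in)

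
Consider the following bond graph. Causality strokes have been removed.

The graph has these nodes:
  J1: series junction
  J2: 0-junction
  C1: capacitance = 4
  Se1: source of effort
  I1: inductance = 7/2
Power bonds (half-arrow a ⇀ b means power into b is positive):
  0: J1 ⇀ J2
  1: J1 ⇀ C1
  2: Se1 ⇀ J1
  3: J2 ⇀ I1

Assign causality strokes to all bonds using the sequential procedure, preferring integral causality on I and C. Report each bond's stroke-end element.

bond 0 →J2
bond 1 →J1
bond 2 →J1
bond 3 →I1

b2 |J1  (Se1: effort source, stroke at far end)
b1 |J1  (C1 integral (e out))
b0 |J2  (J1: last free bond brings flow in)
b3 |I1  (0-jn J2 has e-setter on 0)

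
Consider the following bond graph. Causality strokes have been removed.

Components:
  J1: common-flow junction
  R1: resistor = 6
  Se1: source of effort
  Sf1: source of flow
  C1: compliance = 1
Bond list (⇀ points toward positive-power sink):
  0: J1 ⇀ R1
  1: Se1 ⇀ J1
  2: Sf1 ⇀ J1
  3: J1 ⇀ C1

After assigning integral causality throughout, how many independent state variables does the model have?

1  (C1 all integral)

bond 1 →J1  (Se1 fixes effort; stroke away)
bond 2 →Sf1  (Sf1 fixes flow; stroke at Sf1)
bond 0 →J1  (J1 flow already set via bond 2)
bond 3 →J1  (J1: bond 2 brought flow, rest push out)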